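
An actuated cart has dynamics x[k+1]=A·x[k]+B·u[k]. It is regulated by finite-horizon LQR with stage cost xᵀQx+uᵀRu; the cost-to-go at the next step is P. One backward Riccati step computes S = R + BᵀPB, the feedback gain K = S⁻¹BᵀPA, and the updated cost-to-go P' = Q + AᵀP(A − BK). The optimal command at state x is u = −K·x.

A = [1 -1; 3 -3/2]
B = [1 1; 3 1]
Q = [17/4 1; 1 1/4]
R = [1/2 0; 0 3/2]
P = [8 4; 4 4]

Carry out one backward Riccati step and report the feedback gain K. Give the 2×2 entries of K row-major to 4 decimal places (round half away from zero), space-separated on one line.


BᵀP = [20.0000 16.0000; 12.0000 8.0000]
S = R + BᵀPB = [1/2 0; 0 3/2] + [68.0000 36.0000; 36.0000 20.0000] = [68.5000 36.0000; 36.0000 21.5000]
BᵀPA = [68.0000 -44.0000; 36.0000 -24.0000]
K = S⁻¹·BᵀPA = [0.9392 -0.4639; 0.1018 -0.3395]
A−BK = [-0.0410 -0.1966; 0.0806 0.2313]
AᵀP(A−BK) = [0.4696 -0.2320; -0.2320 0.4399]
P' = Q + AᵀP(A−BK) = [4.7196 0.7680; 0.7680 0.6899]
tr(P') = 5.4095

0.9392 -0.4639 0.1018 -0.3395


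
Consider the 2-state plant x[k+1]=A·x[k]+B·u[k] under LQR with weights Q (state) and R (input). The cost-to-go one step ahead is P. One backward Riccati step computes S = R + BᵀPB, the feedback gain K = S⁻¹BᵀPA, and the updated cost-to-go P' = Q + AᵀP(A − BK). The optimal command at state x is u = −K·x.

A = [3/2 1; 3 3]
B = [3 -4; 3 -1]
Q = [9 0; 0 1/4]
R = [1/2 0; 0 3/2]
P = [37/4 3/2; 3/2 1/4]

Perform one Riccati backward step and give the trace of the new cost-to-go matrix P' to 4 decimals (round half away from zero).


9.4671

BᵀP = [32.2500 5.2500; -38.5000 -6.2500]
S = R + BᵀPB = [1/2 0; 0 3/2] + [112.5000 -134.2500; -134.2500 160.2500] = [113.0000 -134.2500; -134.2500 161.7500]
BᵀPA = [64.1250 48.0000; -76.5000 -57.2500]
K = S⁻¹·BᵀPA = [0.4009 0.3070; -0.1402 -0.0991]
A−BK = [-0.2636 -0.3175; 1.6572 1.9799]
AᵀP(A−BK) = [0.1287 0.1047; 0.1047 0.0885]
P' = Q + AᵀP(A−BK) = [9.1287 0.1047; 0.1047 0.3385]
tr(P') = 9.4671


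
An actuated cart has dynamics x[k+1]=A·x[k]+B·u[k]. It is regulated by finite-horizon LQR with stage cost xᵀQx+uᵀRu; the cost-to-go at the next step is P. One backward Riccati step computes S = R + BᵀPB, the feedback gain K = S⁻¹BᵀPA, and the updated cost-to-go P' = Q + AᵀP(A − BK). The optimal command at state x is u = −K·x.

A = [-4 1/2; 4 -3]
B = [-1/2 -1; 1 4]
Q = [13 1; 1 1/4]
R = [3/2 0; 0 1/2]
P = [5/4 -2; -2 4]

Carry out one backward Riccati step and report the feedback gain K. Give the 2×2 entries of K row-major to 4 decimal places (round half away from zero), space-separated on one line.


0.2149 -0.0564 1.2738 -0.7015

BᵀP = [-2.6250 5.0000; -9.2500 18.0000]
S = R + BᵀPB = [3/2 0; 0 1/2] + [6.3125 22.6250; 22.6250 81.2500] = [7.8125 22.6250; 22.6250 81.7500]
BᵀPA = [30.5000 -16.3125; 109.0000 -58.6250]
K = S⁻¹·BᵀPA = [0.2149 -0.0564; 1.2738 -0.7015]
A−BK = [-2.6187 -0.2297; -1.3103 -0.1375]
AᵀP(A−BK) = [2.5950 -0.3145; -0.3145 0.2661]
P' = Q + AᵀP(A−BK) = [15.5950 0.6855; 0.6855 0.5161]
tr(P') = 16.1111


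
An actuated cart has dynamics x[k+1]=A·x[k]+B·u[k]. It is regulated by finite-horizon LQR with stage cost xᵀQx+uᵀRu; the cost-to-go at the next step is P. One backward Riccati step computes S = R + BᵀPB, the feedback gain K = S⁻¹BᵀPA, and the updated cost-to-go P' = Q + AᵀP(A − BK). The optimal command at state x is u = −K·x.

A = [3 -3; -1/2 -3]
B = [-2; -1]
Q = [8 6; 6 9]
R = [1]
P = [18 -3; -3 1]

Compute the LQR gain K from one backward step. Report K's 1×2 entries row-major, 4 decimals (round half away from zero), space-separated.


-1.6371 1.3548

BᵀP = [-33.0000 5.0000]
S = R + BᵀPB = [1] + [61.0000] = [62.0000]
BᵀPA = [-101.5000 84.0000]
K = S⁻¹·BᵀPA = [-1.6371 1.3548]
A−BK = [-0.2742 -0.2903; -2.1371 -1.6452]
AᵀP(A−BK) = [5.0847 -0.4839; -0.4839 3.1935]
P' = Q + AᵀP(A−BK) = [13.0847 5.5161; 5.5161 12.1935]
tr(P') = 25.2782


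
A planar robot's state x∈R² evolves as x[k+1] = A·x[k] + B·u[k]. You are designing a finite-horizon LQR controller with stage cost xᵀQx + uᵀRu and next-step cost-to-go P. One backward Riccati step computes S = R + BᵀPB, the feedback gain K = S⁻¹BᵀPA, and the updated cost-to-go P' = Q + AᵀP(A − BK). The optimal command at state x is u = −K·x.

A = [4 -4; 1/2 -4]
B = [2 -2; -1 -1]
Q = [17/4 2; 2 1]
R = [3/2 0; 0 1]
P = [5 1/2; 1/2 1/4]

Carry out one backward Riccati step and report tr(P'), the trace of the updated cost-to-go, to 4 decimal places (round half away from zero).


BᵀP = [9.5000 0.7500; -10.5000 -1.2500]
S = R + BᵀPB = [3/2 0; 0 1] + [18.2500 -19.7500; -19.7500 22.2500] = [19.7500 -19.7500; -19.7500 23.2500]
BᵀPA = [38.3750 -41.0000; -42.6250 47.0000]
K = S⁻¹·BᵀPA = [0.7288 -0.3617; -1.2143 1.7143]
A−BK = [0.1139 0.1519; 0.0145 -2.6474]
AᵀP(A−BK) = [2.3377 -2.5497; -2.5497 4.6004]
P' = Q + AᵀP(A−BK) = [6.5877 -0.5497; -0.5497 5.6004]
tr(P') = 12.1881

12.1881


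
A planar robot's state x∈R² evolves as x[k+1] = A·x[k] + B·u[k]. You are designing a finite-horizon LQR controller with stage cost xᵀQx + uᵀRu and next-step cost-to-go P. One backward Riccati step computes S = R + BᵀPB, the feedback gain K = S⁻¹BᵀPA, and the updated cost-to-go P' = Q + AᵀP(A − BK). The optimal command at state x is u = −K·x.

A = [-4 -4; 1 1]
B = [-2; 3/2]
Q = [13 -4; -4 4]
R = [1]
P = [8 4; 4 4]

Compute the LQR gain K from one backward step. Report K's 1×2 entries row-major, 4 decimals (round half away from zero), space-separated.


BᵀP = [-10.0000 -2.0000]
S = R + BᵀPB = [1] + [17.0000] = [18.0000]
BᵀPA = [38.0000 38.0000]
K = S⁻¹·BᵀPA = [2.1111 2.1111]
A−BK = [0.2222 0.2222; -2.1667 -2.1667]
AᵀP(A−BK) = [19.7778 19.7778; 19.7778 19.7778]
P' = Q + AᵀP(A−BK) = [32.7778 15.7778; 15.7778 23.7778]
tr(P') = 56.5556

2.1111 2.1111


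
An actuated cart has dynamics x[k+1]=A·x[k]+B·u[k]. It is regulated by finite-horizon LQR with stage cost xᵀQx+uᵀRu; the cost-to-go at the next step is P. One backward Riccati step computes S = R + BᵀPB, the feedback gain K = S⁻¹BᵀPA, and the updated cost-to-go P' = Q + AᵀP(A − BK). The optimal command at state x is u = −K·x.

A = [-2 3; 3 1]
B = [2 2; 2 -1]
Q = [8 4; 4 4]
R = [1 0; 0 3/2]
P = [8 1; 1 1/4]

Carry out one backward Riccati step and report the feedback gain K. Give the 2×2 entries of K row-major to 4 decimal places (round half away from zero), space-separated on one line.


-0.1473 0.9018 -0.6660 0.5560

BᵀP = [18.0000 2.5000; 15.0000 1.7500]
S = R + BᵀPB = [1 0; 0 3/2] + [41.0000 33.5000; 33.5000 28.2500] = [42.0000 33.5000; 33.5000 29.7500]
BᵀPA = [-28.5000 56.5000; -24.7500 46.7500]
K = S⁻¹·BᵀPA = [-0.1473 0.9018; -0.6660 0.5560]
A−BK = [-0.3733 0.0845; 2.6287 -0.2475]
AᵀP(A−BK) = [1.5668 -0.7888; -0.7888 1.3075]
P' = Q + AᵀP(A−BK) = [9.5668 3.2112; 3.2112 5.3075]
tr(P') = 14.8743


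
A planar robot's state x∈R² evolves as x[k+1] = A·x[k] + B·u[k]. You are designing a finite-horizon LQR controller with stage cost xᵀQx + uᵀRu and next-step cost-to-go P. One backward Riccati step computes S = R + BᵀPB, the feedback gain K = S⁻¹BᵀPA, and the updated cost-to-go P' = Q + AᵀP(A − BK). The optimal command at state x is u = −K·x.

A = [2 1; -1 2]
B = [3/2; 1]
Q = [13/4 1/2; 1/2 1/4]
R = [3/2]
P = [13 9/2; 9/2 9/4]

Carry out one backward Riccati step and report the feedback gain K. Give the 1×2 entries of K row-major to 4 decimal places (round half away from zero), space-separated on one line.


0.8387 0.9032

BᵀP = [24.0000 9.0000]
S = R + BᵀPB = [3/2] + [45.0000] = [46.5000]
BᵀPA = [39.0000 42.0000]
K = S⁻¹·BᵀPA = [0.8387 0.9032]
A−BK = [0.7419 -0.3548; -1.8387 1.0968]
AᵀP(A−BK) = [3.5403 -0.2258; -0.2258 2.0645]
P' = Q + AᵀP(A−BK) = [6.7903 0.2742; 0.2742 2.3145]
tr(P') = 9.1048


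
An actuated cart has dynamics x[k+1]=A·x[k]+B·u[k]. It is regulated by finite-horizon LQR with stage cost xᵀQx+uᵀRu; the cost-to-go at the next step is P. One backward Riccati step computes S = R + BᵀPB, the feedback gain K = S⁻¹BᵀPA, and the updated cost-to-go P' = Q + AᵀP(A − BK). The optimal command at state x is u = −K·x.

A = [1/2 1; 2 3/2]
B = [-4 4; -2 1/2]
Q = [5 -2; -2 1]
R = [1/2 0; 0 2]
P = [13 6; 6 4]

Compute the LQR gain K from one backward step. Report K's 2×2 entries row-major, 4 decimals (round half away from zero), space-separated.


-0.7019 -0.5639 -0.4741 -0.2527

BᵀP = [-64.0000 -32.0000; 55.0000 26.0000]
S = R + BᵀPB = [1/2 0; 0 2] + [320.0000 -272.0000; -272.0000 233.0000] = [320.5000 -272.0000; -272.0000 235.0000]
BᵀPA = [-96.0000 -112.0000; 79.5000 94.0000]
K = S⁻¹·BᵀPA = [-0.7019 -0.5639; -0.4741 -0.2527]
A−BK = [-0.4111 -0.2448; 0.8332 0.4985]
AᵀP(A−BK) = [1.5596 0.9539; 0.9539 0.5954]
P' = Q + AᵀP(A−BK) = [6.5596 -1.0461; -1.0461 1.5954]
tr(P') = 8.1550


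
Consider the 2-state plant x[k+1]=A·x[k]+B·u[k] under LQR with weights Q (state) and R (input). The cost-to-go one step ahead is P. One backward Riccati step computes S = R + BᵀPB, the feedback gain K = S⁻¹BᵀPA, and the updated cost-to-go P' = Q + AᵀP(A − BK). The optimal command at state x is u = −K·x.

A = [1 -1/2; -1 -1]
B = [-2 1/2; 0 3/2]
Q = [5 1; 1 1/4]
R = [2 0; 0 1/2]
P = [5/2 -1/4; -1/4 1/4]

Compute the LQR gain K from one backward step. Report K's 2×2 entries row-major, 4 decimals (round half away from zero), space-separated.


BᵀP = [-5.0000 0.5000; 0.8750 0.2500]
S = R + BᵀPB = [2 0; 0 1/2] + [10.0000 -1.7500; -1.7500 0.8125] = [12.0000 -1.7500; -1.7500 1.3125]
BᵀPA = [-5.5000 2.0000; 0.6250 -0.6875]
K = S⁻¹·BᵀPA = [-0.4828 0.1121; -0.1675 -0.3744]
A−BK = [0.1182 -0.0887; -0.7488 -0.4384]
AᵀP(A−BK) = [0.6995 -0.0246; -0.0246 0.1435]
P' = Q + AᵀP(A−BK) = [5.6995 0.9754; 0.9754 0.3935]
tr(P') = 6.0930

-0.4828 0.1121 -0.1675 -0.3744


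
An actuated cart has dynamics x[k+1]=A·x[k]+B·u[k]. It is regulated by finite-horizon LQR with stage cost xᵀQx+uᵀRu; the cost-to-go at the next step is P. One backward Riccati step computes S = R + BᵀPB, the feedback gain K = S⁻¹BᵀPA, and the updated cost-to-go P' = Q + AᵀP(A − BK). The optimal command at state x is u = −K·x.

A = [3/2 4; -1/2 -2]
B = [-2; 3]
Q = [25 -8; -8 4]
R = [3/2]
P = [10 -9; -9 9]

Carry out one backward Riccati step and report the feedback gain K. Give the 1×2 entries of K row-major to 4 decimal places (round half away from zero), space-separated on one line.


BᵀP = [-47.0000 45.0000]
S = R + BᵀPB = [3/2] + [229.0000] = [230.5000]
BᵀPA = [-93.0000 -278.0000]
K = S⁻¹·BᵀPA = [-0.4035 -1.2061]
A−BK = [0.6931 1.5879; 0.7104 1.6182]
AᵀP(A−BK) = [0.7272 1.8351; 1.8351 4.7115]
P' = Q + AᵀP(A−BK) = [25.7272 -6.1649; -6.1649 8.7115]
tr(P') = 34.4387

-0.4035 -1.2061


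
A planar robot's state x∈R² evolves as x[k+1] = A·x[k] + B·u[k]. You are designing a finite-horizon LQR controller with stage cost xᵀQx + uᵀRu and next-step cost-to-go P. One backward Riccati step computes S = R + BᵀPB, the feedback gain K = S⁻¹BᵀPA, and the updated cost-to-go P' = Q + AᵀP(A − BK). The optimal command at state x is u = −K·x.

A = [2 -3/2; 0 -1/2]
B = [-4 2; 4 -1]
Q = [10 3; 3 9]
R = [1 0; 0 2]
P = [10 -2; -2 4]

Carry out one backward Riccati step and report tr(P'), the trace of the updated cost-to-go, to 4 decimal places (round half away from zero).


27.0481

BᵀP = [-48.0000 24.0000; 22.0000 -8.0000]
S = R + BᵀPB = [1 0; 0 2] + [288.0000 -120.0000; -120.0000 52.0000] = [289.0000 -120.0000; -120.0000 54.0000]
BᵀPA = [-96.0000 60.0000; 44.0000 -29.0000]
K = S⁻¹·BᵀPA = [0.0796 -0.1990; 0.9917 -0.9793]
A−BK = [0.3350 -0.3375; 0.6733 -0.6833]
AᵀP(A−BK) = [4.0066 -4.0166; -4.0166 4.0415]
P' = Q + AᵀP(A−BK) = [14.0066 -1.0166; -1.0166 13.0415]
tr(P') = 27.0481


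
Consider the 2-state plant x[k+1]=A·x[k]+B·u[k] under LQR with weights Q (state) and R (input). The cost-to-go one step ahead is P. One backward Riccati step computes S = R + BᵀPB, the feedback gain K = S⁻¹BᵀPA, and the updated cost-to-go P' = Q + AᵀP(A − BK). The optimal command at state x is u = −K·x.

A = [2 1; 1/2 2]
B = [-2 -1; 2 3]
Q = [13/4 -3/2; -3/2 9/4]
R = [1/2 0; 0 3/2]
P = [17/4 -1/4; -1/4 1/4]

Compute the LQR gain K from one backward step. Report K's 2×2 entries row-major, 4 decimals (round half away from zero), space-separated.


-1.0296 -0.6010 0.3005 0.4433

BᵀP = [-9.0000 1.0000; -5.0000 1.0000]
S = R + BᵀPB = [1/2 0; 0 3/2] + [20.0000 12.0000; 12.0000 8.0000] = [20.5000 12.0000; 12.0000 9.5000]
BᵀPA = [-17.5000 -7.0000; -9.5000 -3.0000]
K = S⁻¹·BᵀPA = [-1.0296 -0.6010; 0.3005 0.4433]
A−BK = [0.2414 0.2414; 1.6576 1.8719]
AᵀP(A−BK) = [1.3999 1.3196; 1.3196 1.3732]
P' = Q + AᵀP(A−BK) = [4.6499 -0.1804; -0.1804 3.6232]
tr(P') = 8.2731


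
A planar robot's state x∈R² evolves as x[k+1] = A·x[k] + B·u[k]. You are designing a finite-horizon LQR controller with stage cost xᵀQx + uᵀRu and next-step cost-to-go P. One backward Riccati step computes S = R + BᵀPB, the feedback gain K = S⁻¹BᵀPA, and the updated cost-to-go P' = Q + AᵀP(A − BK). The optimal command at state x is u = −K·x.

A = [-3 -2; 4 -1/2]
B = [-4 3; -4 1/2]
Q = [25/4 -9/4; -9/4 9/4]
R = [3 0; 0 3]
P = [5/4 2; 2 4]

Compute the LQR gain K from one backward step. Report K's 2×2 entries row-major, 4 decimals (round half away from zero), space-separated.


-0.5035 0.1958 -0.3731 -0.1654

BᵀP = [-13.0000 -24.0000; 4.7500 8.0000]
S = R + BᵀPB = [3 0; 0 3] + [148.0000 -51.0000; -51.0000 18.2500] = [151.0000 -51.0000; -51.0000 21.2500]
BᵀPA = [-57.0000 38.0000; 17.7500 -13.5000]
K = S⁻¹·BᵀPA = [-0.5035 0.1958; -0.3731 -0.1654]
A−BK = [-3.8947 -0.7207; 2.1726 0.3659]
AᵀP(A−BK) = [5.1732 0.5961; 0.5961 0.3270]
P' = Q + AᵀP(A−BK) = [11.4232 -1.6539; -1.6539 2.5770]
tr(P') = 14.0002


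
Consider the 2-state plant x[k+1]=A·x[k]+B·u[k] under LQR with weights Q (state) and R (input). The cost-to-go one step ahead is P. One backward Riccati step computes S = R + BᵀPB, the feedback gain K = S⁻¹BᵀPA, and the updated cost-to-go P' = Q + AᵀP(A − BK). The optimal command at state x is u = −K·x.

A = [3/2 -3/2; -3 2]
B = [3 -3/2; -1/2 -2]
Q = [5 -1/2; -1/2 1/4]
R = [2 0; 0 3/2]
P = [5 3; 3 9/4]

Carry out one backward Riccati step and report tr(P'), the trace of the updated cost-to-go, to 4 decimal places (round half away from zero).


BᵀP = [13.5000 7.8750; -13.5000 -9.0000]
S = R + BᵀPB = [2 0; 0 3/2] + [36.5625 -36.0000; -36.0000 38.2500] = [38.5625 -36.0000; -36.0000 39.7500]
BᵀPA = [-3.3750 -4.5000; 6.7500 2.2500]
K = S⁻¹·BᵀPA = [0.4595 -0.4132; 0.5860 -0.3176]
A−BK = [1.0004 -0.7368; -1.5983 1.1581]
AᵀP(A−BK) = [2.0955 -1.5006; -1.5006 1.1052]
P' = Q + AᵀP(A−BK) = [7.0955 -2.0006; -2.0006 1.3552]
tr(P') = 8.4507

8.4507


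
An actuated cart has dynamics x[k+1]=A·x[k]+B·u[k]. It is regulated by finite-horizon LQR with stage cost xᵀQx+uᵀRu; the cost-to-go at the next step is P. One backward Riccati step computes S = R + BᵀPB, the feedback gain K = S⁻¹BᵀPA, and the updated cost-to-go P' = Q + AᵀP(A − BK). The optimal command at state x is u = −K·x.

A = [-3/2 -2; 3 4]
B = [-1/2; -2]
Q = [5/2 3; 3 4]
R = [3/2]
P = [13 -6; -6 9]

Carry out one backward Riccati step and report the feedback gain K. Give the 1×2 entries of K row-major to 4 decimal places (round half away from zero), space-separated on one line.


BᵀP = [5.5000 -15.0000]
S = R + BᵀPB = [3/2] + [27.2500] = [28.7500]
BᵀPA = [-53.2500 -71.0000]
K = S⁻¹·BᵀPA = [-1.8522 -2.4696]
A−BK = [-2.4261 -3.2348; -0.7043 -0.9391]
AᵀP(A−BK) = [65.6217 87.4957; 87.4957 116.6609]
P' = Q + AᵀP(A−BK) = [68.1217 90.4957; 90.4957 120.6609]
tr(P') = 188.7826

-1.8522 -2.4696


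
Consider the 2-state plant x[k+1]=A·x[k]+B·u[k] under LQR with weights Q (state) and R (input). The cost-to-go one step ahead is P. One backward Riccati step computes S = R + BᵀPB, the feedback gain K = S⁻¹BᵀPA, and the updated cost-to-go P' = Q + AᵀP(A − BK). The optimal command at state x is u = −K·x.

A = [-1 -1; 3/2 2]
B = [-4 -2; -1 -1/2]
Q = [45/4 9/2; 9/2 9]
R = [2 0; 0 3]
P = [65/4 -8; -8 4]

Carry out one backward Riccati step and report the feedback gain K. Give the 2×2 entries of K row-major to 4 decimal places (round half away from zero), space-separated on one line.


0.4207 0.4802 0.1402 0.1601

BᵀP = [-57.0000 28.0000; -28.5000 14.0000]
S = R + BᵀPB = [2 0; 0 3] + [200.0000 100.0000; 100.0000 50.0000] = [202.0000 100.0000; 100.0000 53.0000]
BᵀPA = [99.0000 113.0000; 49.5000 56.5000]
K = S⁻¹·BᵀPA = [0.4207 0.4802; 0.1402 0.1601]
A−BK = [0.9632 1.2408; 1.9908 2.5602]
AᵀP(A−BK) = [0.6615 0.7904; 0.7904 0.9476]
P' = Q + AᵀP(A−BK) = [11.9115 5.2904; 5.2904 9.9476]
tr(P') = 21.8591


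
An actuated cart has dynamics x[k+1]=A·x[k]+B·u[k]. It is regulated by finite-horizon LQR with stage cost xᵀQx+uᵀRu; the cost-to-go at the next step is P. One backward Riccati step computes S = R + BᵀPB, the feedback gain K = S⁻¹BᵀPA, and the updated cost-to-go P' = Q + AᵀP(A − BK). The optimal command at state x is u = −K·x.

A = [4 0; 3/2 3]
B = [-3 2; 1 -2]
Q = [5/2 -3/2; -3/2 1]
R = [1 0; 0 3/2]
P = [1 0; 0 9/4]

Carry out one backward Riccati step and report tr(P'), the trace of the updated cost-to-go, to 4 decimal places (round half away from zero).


17.3395

BᵀP = [-3.0000 2.2500; 2.0000 -4.5000]
S = R + BᵀPB = [1 0; 0 3/2] + [11.2500 -10.5000; -10.5000 13.0000] = [12.2500 -10.5000; -10.5000 14.5000]
BᵀPA = [-8.6250 6.7500; 1.2500 -13.5000]
K = S⁻¹·BᵀPA = [-1.6614 -0.6512; -1.1169 -1.4026]
A−BK = [1.2495 0.8516; 0.9276 0.8460]
AᵀP(A−BK) = [8.1289 6.2616; 6.2616 5.7106]
P' = Q + AᵀP(A−BK) = [10.6289 4.7616; 4.7616 6.7106]
tr(P') = 17.3395


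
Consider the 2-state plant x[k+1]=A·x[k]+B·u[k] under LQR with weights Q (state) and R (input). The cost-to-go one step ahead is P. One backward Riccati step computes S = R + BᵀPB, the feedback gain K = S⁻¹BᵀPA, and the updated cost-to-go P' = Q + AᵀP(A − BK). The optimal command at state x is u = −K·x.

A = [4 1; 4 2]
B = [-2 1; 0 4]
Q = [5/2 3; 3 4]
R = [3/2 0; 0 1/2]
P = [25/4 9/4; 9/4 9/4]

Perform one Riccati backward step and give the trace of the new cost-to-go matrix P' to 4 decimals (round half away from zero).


10.2259

BᵀP = [-12.5000 -4.5000; 15.2500 11.2500]
S = R + BᵀPB = [3/2 0; 0 1/2] + [25.0000 -30.5000; -30.5000 60.2500] = [26.5000 -30.5000; -30.5000 60.7500]
BᵀPA = [-68.0000 -21.5000; 106.0000 37.7500]
K = S⁻¹·BᵀPA = [-1.3213 -0.2277; 1.0815 0.5071]
A−BK = [0.2759 0.0375; -0.3259 -0.0283]
AᵀP(A−BK) = [3.5137 0.7659; 0.7659 0.2122]
P' = Q + AᵀP(A−BK) = [6.0137 3.7659; 3.7659 4.2122]
tr(P') = 10.2259


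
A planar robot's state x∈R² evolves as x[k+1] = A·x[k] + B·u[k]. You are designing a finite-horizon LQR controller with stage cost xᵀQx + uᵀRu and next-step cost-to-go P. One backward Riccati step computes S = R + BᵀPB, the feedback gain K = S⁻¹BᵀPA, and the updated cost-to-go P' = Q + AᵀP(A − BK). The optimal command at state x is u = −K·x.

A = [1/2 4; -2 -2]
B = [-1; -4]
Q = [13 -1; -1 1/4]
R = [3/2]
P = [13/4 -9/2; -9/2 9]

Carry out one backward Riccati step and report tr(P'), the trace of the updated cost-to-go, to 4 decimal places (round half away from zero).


BᵀP = [14.7500 -31.5000]
S = R + BᵀPB = [3/2] + [111.2500] = [112.7500]
BᵀPA = [70.3750 122.0000]
K = S⁻¹·BᵀPA = [0.6242 1.0820]
A−BK = [1.1242 5.0820; 0.4967 2.3282]
AᵀP(A−BK) = [1.8866 6.8514; 6.8514 27.9911]
P' = Q + AᵀP(A−BK) = [14.8866 5.8514; 5.8514 28.2411]
tr(P') = 43.1278

43.1278


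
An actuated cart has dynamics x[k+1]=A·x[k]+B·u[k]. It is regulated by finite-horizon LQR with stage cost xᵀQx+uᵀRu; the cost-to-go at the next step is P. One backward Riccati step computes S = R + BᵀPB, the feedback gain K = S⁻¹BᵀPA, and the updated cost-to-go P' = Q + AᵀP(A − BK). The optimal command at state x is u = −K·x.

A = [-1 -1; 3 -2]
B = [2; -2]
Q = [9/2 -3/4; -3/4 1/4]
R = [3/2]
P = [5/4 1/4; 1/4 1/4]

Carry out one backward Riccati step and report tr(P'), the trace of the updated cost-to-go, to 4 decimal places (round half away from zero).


8.5455

BᵀP = [2.0000 0.0000]
S = R + BᵀPB = [3/2] + [4.0000] = [5.5000]
BᵀPA = [-2.0000 -2.0000]
K = S⁻¹·BᵀPA = [-0.3636 -0.3636]
A−BK = [-0.2727 -0.2727; 2.2727 -2.7273]
AᵀP(A−BK) = [1.2727 -1.2273; -1.2273 2.5227]
P' = Q + AᵀP(A−BK) = [5.7727 -1.9773; -1.9773 2.7727]
tr(P') = 8.5455


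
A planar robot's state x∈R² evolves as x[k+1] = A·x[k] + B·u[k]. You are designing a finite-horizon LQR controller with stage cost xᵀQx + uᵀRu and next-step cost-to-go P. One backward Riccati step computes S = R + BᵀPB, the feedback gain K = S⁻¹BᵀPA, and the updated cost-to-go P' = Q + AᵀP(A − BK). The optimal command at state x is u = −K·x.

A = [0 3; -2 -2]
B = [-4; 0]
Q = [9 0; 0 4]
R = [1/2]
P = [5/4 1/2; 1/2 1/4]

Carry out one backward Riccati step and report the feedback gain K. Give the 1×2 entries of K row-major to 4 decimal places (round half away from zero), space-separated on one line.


BᵀP = [-5.0000 -2.0000]
S = R + BᵀPB = [1/2] + [20.0000] = [20.5000]
BᵀPA = [4.0000 -11.0000]
K = S⁻¹·BᵀPA = [0.1951 -0.5366]
A−BK = [0.7805 0.8537; -2.0000 -2.0000]
AᵀP(A−BK) = [0.2195 0.1463; 0.1463 0.3476]
P' = Q + AᵀP(A−BK) = [9.2195 0.1463; 0.1463 4.3476]
tr(P') = 13.5671

0.1951 -0.5366


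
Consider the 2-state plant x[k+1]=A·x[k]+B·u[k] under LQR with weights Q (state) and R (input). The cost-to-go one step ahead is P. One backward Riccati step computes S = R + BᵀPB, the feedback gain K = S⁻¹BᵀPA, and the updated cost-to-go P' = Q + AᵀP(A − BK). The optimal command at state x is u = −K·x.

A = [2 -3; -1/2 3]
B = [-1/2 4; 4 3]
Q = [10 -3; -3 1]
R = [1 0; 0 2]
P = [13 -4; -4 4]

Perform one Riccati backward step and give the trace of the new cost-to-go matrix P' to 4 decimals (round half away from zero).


13.7346

BᵀP = [-22.5000 18.0000; 40.0000 -4.0000]
S = R + BᵀPB = [1 0; 0 2] + [83.2500 -36.0000; -36.0000 148.0000] = [84.2500 -36.0000; -36.0000 150.0000]
BᵀPA = [-54.0000 121.5000; 82.0000 -132.0000]
K = S⁻¹·BᵀPA = [-0.4539 1.1879; 0.4377 -0.5949]
A−BK = [0.0221 -0.0265; 0.0024 0.0329]
AᵀP(A−BK) = [0.5952 -1.0700; -1.0700 2.1394]
P' = Q + AᵀP(A−BK) = [10.5952 -4.0700; -4.0700 3.1394]
tr(P') = 13.7346


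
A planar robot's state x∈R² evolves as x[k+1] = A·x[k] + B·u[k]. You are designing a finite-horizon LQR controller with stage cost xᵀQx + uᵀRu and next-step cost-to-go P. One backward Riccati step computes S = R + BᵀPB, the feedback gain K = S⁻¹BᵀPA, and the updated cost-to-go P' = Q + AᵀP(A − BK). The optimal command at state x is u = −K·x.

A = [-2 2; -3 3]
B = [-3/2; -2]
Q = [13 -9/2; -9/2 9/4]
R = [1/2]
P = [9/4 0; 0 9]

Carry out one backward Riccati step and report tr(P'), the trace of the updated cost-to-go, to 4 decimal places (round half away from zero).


17.6590

BᵀP = [-3.3750 -18.0000]
S = R + BᵀPB = [1/2] + [41.0625] = [41.5625]
BᵀPA = [60.7500 -60.7500]
K = S⁻¹·BᵀPA = [1.4617 -1.4617]
A−BK = [0.1925 -0.1925; -0.0767 0.0767]
AᵀP(A−BK) = [1.2045 -1.2045; -1.2045 1.2045]
P' = Q + AᵀP(A−BK) = [14.2045 -5.7045; -5.7045 3.4545]
tr(P') = 17.6590


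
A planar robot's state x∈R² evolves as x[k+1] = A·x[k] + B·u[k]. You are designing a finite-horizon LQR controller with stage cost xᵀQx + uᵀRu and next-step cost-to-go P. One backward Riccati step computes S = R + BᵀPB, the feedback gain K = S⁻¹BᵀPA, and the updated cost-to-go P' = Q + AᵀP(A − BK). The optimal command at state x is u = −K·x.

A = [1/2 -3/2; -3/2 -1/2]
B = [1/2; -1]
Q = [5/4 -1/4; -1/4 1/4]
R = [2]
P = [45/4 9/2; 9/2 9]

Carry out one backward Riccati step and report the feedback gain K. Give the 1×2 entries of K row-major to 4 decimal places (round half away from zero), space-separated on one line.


BᵀP = [1.1250 -6.7500]
S = R + BᵀPB = [2] + [7.3125] = [9.3125]
BᵀPA = [10.6875 1.6875]
K = S⁻¹·BᵀPA = [1.1477 0.1812]
A−BK = [-0.0738 -1.5906; -0.3523 -0.3188]
AᵀP(A−BK) = [4.0470 5.3758; 5.3758 34.0067]
P' = Q + AᵀP(A−BK) = [5.2970 5.1258; 5.1258 34.2567]
tr(P') = 39.5537

1.1477 0.1812


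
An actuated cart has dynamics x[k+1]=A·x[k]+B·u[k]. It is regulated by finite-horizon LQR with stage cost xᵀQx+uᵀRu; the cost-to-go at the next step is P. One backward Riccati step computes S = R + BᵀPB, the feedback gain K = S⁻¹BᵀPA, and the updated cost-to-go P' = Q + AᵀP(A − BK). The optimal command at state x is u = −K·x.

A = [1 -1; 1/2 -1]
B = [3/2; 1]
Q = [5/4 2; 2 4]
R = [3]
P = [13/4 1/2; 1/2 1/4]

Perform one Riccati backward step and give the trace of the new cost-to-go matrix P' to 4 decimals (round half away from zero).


7.3319

BᵀP = [5.3750 1.0000]
S = R + BᵀPB = [3] + [9.0625] = [12.0625]
BᵀPA = [5.8750 -6.3750]
K = S⁻¹·BᵀPA = [0.4870 -0.5285]
A−BK = [0.2694 -0.2073; 0.0130 -0.4715]
AᵀP(A−BK) = [0.9511 -1.0201; -1.0201 1.1308]
P' = Q + AᵀP(A−BK) = [2.2011 0.9799; 0.9799 5.1308]
tr(P') = 7.3319


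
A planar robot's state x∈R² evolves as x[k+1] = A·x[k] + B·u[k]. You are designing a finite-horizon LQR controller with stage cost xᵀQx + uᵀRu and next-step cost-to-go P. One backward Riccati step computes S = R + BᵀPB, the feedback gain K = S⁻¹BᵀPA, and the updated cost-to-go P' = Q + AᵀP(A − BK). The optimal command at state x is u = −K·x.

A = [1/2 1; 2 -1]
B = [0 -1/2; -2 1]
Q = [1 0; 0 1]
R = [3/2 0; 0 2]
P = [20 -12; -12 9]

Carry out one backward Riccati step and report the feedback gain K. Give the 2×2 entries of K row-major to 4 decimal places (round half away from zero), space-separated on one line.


BᵀP = [24.0000 -18.0000; -22.0000 15.0000]
S = R + BᵀPB = [3/2 0; 0 2] + [36.0000 -30.0000; -30.0000 26.0000] = [37.5000 -30.0000; -30.0000 28.0000]
BᵀPA = [-24.0000 42.0000; 19.0000 -37.0000]
K = S⁻¹·BᵀPA = [-0.6800 0.4400; -0.0500 -0.8500]
A−BK = [0.4750 0.5750; 0.6900 0.7300]
AᵀP(A−BK) = [1.6300 0.7100; 0.7100 3.0700]
P' = Q + AᵀP(A−BK) = [2.6300 0.7100; 0.7100 4.0700]
tr(P') = 6.7000

-0.6800 0.4400 -0.0500 -0.8500


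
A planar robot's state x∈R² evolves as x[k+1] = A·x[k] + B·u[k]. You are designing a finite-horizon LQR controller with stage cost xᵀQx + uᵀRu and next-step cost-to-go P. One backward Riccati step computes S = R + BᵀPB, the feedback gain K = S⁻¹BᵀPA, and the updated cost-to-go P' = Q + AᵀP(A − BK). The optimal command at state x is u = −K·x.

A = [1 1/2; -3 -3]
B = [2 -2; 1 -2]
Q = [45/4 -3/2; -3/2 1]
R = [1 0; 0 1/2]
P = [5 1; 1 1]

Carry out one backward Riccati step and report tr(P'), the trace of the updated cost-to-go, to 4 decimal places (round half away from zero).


BᵀP = [11.0000 3.0000; -12.0000 -4.0000]
S = R + BᵀPB = [1 0; 0 1/2] + [25.0000 -28.0000; -28.0000 32.0000] = [26.0000 -28.0000; -28.0000 32.5000]
BᵀPA = [2.0000 -3.5000; 0.0000 6.0000]
K = S⁻¹·BᵀPA = [1.0656 0.8893; 0.9180 0.9508]
A−BK = [0.7049 0.6230; -2.2295 -1.9877]
AᵀP(A−BK) = [5.8689 5.2213; 5.2213 4.6578]
P' = Q + AᵀP(A−BK) = [17.1189 3.7213; 3.7213 5.6578]
tr(P') = 22.7766

22.7766


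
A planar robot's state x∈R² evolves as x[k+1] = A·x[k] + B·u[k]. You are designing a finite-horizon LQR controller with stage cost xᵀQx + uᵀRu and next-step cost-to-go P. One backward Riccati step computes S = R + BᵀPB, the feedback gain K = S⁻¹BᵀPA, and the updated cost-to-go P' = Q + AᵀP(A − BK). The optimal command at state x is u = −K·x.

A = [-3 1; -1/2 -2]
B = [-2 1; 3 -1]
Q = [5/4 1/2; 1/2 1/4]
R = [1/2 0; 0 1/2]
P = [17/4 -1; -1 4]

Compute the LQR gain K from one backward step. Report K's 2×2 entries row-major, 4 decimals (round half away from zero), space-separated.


-0.7842 -0.6636 -3.0928 -0.1555

BᵀP = [-11.5000 14.0000; 5.2500 -5.0000]
S = R + BᵀPB = [1/2 0; 0 1/2] + [65.0000 -25.5000; -25.5000 10.2500] = [65.5000 -25.5000; -25.5000 10.7500]
BᵀPA = [27.5000 -39.5000; -13.2500 15.2500]
K = S⁻¹·BᵀPA = [-0.7842 -0.6636; -3.0928 -0.1555]
A−BK = [-1.4756 -0.1717; -1.2401 -0.1647]
AᵀP(A−BK) = [16.8364 1.9385; 1.9385 0.4095]
P' = Q + AᵀP(A−BK) = [18.0864 2.4385; 2.4385 0.6595]
tr(P') = 18.7459


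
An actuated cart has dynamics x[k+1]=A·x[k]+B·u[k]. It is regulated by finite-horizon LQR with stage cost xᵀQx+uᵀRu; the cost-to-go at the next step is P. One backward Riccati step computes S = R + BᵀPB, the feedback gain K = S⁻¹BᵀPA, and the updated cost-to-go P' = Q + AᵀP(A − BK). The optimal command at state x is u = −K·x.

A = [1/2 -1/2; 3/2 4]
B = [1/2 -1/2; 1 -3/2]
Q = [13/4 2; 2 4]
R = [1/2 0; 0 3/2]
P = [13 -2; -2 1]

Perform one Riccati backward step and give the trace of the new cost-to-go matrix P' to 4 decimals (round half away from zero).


31.0921

BᵀP = [4.5000 0.0000; -3.5000 -0.5000]
S = R + BᵀPB = [1/2 0; 0 3/2] + [2.2500 -2.2500; -2.2500 2.5000] = [2.7500 -2.2500; -2.2500 4.0000]
BᵀPA = [2.2500 -2.2500; -2.5000 -0.2500]
K = S⁻¹·BᵀPA = [0.5684 -1.6105; -0.3053 -0.9684]
A−BK = [0.0632 -0.1789; 0.4737 4.1579]
AᵀP(A−BK) = [0.4579 1.4526; 1.4526 23.3842]
P' = Q + AᵀP(A−BK) = [3.7079 3.4526; 3.4526 27.3842]
tr(P') = 31.0921


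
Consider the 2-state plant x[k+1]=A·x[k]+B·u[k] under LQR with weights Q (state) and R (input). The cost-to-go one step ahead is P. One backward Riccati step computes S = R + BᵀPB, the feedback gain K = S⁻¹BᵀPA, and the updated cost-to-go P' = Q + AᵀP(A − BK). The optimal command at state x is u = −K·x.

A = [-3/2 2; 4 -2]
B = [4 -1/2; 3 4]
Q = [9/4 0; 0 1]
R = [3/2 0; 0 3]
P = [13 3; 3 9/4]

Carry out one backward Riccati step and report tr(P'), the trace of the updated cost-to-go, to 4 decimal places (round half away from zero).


BᵀP = [61.0000 18.7500; 5.5000 7.5000]
S = R + BᵀPB = [3/2 0; 0 3] + [300.2500 44.5000; 44.5000 27.2500] = [301.7500 44.5000; 44.5000 30.2500]
BᵀPA = [-16.5000 84.5000; 21.7500 -4.0000]
K = S⁻¹·BᵀPA = [-0.2052 0.3825; 1.0209 -0.6949]
A−BK = [-0.1686 0.1225; 0.5320 -0.3678]
AᵀP(A−BK) = [3.6582 -2.5734; -2.5734 1.8974]
P' = Q + AᵀP(A−BK) = [5.9082 -2.5734; -2.5734 2.8974]
tr(P') = 8.8056

8.8056


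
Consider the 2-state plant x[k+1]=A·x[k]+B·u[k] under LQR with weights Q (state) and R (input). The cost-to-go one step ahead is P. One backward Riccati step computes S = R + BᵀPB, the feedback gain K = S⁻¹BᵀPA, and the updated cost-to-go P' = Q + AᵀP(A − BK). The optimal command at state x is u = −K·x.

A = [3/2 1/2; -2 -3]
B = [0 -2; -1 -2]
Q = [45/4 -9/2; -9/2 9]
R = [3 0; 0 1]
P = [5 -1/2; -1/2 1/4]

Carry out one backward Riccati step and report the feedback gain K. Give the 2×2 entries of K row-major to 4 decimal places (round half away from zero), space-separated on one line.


0.2618 0.2575 -0.7983 -0.3262

BᵀP = [0.5000 -0.2500; -9.0000 0.5000]
S = R + BᵀPB = [3 0; 0 1] + [0.2500 -0.5000; -0.5000 17.0000] = [3.2500 -0.5000; -0.5000 18.0000]
BᵀPA = [1.2500 1.0000; -14.5000 -6.0000]
K = S⁻¹·BᵀPA = [0.2618 0.2575; -0.7983 -0.3262]
A−BK = [-0.0966 -0.1524; -3.3348 -3.3948]
AᵀP(A−BK) = [3.3476 2.9485; 2.9485 2.7854]
P' = Q + AᵀP(A−BK) = [14.5976 -1.5515; -1.5515 11.7854]
tr(P') = 26.3830


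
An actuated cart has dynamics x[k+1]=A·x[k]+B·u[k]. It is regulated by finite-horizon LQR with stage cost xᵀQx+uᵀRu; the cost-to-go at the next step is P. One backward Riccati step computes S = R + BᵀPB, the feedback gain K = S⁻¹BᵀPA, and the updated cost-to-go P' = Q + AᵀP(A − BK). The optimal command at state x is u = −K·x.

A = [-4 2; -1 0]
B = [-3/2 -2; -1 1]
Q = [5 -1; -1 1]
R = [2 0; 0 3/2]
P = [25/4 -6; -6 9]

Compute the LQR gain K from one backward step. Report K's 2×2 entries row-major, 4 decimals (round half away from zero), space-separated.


1.1891 -0.4054 0.7559 -0.5759

BᵀP = [-3.3750 0.0000; -18.5000 21.0000]
S = R + BᵀPB = [2 0; 0 3/2] + [5.0625 6.7500; 6.7500 58.0000] = [7.0625 6.7500; 6.7500 59.5000]
BᵀPA = [13.5000 -6.7500; 53.0000 -37.0000]
K = S⁻¹·BᵀPA = [1.1891 -0.4054; 0.7559 -0.5759]
A−BK = [-0.7046 0.2402; -0.5668 0.1705]
AᵀP(A−BK) = [4.8867 -2.0068; -2.0068 0.9569]
P' = Q + AᵀP(A−BK) = [9.8867 -3.0068; -3.0068 1.9569]
tr(P') = 11.8436


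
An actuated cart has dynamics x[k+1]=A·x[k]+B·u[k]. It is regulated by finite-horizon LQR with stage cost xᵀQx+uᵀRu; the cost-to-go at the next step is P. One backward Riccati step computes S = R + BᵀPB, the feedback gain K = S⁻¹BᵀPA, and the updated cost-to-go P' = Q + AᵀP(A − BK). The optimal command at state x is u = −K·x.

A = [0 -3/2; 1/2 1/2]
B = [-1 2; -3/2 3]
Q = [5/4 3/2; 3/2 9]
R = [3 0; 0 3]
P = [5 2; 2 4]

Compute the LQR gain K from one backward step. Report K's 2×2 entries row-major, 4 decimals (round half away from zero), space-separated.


BᵀP = [-8.0000 -8.0000; 16.0000 16.0000]
S = R + BᵀPB = [3 0; 0 3] + [20.0000 -40.0000; -40.0000 80.0000] = [23.0000 -40.0000; -40.0000 83.0000]
BᵀPA = [-4.0000 8.0000; 8.0000 -16.0000]
K = S⁻¹·BᵀPA = [-0.0388 0.0777; 0.0777 -0.1553]
A−BK = [-0.1942 -1.1117; 0.2087 1.0825]
AᵀP(A−BK) = [0.2233 1.0534; 1.0534 6.1432]
P' = Q + AᵀP(A−BK) = [1.4733 2.5534; 2.5534 15.1432]
tr(P') = 16.6165

-0.0388 0.0777 0.0777 -0.1553


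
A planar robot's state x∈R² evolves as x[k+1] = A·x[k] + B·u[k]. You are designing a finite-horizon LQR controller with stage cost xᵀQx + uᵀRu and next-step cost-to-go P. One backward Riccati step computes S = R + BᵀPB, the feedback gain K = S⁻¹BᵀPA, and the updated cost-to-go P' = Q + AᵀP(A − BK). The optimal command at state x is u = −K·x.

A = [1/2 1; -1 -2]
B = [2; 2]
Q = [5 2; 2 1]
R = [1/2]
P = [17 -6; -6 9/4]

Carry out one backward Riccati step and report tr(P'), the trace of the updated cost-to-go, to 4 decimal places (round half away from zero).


10.4915

BᵀP = [22.0000 -7.5000]
S = R + BᵀPB = [1/2] + [29.0000] = [29.5000]
BᵀPA = [18.5000 37.0000]
K = S⁻¹·BᵀPA = [0.6271 1.2542]
A−BK = [-0.7542 -1.5085; -2.2542 -4.5085]
AᵀP(A−BK) = [0.8983 1.7966; 1.7966 3.5932]
P' = Q + AᵀP(A−BK) = [5.8983 3.7966; 3.7966 4.5932]
tr(P') = 10.4915


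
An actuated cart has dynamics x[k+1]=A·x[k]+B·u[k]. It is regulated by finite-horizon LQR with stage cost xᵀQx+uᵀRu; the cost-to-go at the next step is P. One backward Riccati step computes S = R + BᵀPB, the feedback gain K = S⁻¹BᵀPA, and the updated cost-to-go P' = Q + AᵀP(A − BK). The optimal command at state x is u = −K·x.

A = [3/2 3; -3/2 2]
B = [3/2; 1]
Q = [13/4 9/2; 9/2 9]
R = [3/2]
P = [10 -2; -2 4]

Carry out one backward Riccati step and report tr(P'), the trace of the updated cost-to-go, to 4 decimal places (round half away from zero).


BᵀP = [13.0000 1.0000]
S = R + BᵀPB = [3/2] + [20.5000] = [22.0000]
BᵀPA = [18.0000 41.0000]
K = S⁻¹·BᵀPA = [0.8182 1.8636]
A−BK = [0.2727 0.2045; -2.3182 0.1364]
AᵀP(A−BK) = [25.7727 2.4545; 2.4545 5.5909]
P' = Q + AᵀP(A−BK) = [29.0227 6.9545; 6.9545 14.5909]
tr(P') = 43.6136

43.6136


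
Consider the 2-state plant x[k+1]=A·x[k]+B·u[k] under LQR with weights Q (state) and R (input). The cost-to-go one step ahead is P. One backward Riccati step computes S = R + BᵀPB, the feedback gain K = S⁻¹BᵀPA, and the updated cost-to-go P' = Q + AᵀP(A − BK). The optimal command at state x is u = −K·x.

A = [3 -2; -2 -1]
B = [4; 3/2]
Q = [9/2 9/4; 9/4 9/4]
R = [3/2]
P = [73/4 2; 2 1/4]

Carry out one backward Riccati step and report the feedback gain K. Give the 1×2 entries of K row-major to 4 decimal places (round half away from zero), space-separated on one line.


BᵀP = [76.0000 8.3750]
S = R + BᵀPB = [3/2] + [316.5625] = [318.0625]
BᵀPA = [211.2500 -160.3750]
K = S⁻¹·BᵀPA = [0.6642 -0.5042]
A−BK = [0.3433 0.0169; -2.9963 -0.2437]
AᵀP(A−BK) = [0.9425 -0.4825; -0.4825 0.3849]
P' = Q + AᵀP(A−BK) = [5.4425 1.7675; 1.7675 2.6349]
tr(P') = 8.0774

0.6642 -0.5042


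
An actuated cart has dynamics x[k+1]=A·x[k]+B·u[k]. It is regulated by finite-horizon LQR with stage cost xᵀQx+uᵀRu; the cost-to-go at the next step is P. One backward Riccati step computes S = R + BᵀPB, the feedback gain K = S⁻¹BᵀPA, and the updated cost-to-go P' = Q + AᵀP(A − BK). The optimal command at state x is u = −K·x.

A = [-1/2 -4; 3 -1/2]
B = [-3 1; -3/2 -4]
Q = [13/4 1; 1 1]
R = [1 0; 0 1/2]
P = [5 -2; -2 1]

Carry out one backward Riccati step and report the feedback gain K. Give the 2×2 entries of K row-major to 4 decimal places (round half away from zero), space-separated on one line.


-0.0160 1.0480 -0.6661 -0.4683

BᵀP = [-12.0000 4.5000; 13.0000 -6.0000]
S = R + BᵀPB = [1 0; 0 1/2] + [29.2500 -30.0000; -30.0000 37.0000] = [30.2500 -30.0000; -30.0000 37.5000]
BᵀPA = [19.5000 45.7500; -24.5000 -49.0000]
K = S⁻¹·BᵀPA = [-0.0160 1.0480; -0.6661 -0.4683]
A−BK = [0.1181 -0.3877; 0.3115 -0.8011]
AᵀP(A−BK) = [0.2417 0.0915; 0.0915 1.3589]
P' = Q + AᵀP(A−BK) = [3.4917 1.0915; 1.0915 2.3589]
tr(P') = 5.8507


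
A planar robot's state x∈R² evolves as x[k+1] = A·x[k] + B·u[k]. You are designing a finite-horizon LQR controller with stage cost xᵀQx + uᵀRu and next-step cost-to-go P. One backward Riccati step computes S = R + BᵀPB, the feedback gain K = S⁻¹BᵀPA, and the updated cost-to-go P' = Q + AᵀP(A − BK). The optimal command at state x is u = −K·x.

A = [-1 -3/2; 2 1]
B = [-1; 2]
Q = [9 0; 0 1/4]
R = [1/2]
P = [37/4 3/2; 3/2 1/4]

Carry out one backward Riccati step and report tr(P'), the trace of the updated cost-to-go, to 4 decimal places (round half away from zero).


BᵀP = [-6.2500 -1.0000]
S = R + BᵀPB = [1/2] + [4.2500] = [4.7500]
BᵀPA = [4.2500 8.3750]
K = S⁻¹·BᵀPA = [0.8947 1.7632]
A−BK = [-0.1053 0.2632; 0.2105 -2.5263]
AᵀP(A−BK) = [0.4474 0.8816; 0.8816 1.7961]
P' = Q + AᵀP(A−BK) = [9.4474 0.8816; 0.8816 2.0461]
tr(P') = 11.4934

11.4934


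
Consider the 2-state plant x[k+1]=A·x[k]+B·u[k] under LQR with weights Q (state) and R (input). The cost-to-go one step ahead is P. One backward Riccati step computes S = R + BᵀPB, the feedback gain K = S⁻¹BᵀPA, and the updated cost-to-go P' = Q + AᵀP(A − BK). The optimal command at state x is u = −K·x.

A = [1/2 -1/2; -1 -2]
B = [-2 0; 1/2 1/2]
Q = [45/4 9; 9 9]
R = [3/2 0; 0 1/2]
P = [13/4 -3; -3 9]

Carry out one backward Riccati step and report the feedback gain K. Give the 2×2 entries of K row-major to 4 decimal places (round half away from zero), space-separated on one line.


-0.3518 -0.0982 -1.2375 -2.8125

BᵀP = [-8.0000 10.5000; -1.5000 4.5000]
S = R + BᵀPB = [3/2 0; 0 1/2] + [21.2500 5.2500; 5.2500 2.2500] = [22.7500 5.2500; 5.2500 2.7500]
BᵀPA = [-14.5000 -17.0000; -5.2500 -8.2500]
K = S⁻¹·BᵀPA = [-0.3518 -0.0982; -1.2375 -2.8125]
A−BK = [-0.2036 -0.6964; -0.2054 -0.5446]
AᵀP(A−BK) = [1.2147 2.4978; 2.4978 5.9397]
P' = Q + AᵀP(A−BK) = [12.4647 11.4978; 11.4978 14.9397]
tr(P') = 27.4045


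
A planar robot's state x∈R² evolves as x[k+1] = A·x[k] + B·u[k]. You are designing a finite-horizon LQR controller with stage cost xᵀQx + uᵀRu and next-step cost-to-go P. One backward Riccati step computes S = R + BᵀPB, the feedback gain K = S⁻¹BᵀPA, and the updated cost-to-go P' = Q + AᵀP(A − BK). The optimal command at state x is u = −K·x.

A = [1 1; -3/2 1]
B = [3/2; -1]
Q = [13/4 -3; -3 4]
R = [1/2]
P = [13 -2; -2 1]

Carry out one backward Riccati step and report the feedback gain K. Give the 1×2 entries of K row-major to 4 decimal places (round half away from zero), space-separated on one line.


0.7483 0.4762

BᵀP = [21.5000 -4.0000]
S = R + BᵀPB = [1/2] + [36.2500] = [36.7500]
BᵀPA = [27.5000 17.5000]
K = S⁻¹·BᵀPA = [0.7483 0.4762]
A−BK = [-0.1224 0.2857; -0.7517 1.4762]
AᵀP(A−BK) = [0.6718 -0.5952; -0.5952 1.6667]
P' = Q + AᵀP(A−BK) = [3.9218 -3.5952; -3.5952 5.6667]
tr(P') = 9.5884
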